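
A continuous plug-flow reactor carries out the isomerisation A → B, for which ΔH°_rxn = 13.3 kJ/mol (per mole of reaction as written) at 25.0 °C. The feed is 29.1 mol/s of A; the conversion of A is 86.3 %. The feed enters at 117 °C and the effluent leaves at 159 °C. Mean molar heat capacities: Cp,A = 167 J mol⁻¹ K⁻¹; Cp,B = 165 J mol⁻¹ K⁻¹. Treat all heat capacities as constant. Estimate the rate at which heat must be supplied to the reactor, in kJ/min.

Q_in = 31900 kJ/min

Extent of reaction ξ = 0.863 × 29.1 = 25.113 mol/s
Reaction term: ξ·ΔH°_rxn = 25.113 × 13.3 = 334.01 kJ/s
Sensible, feed 117→25 °C: -447.09 kJ/s
Outlet flows (mol/s): A 3.9867, B 25.113
Sensible, products 25→159 °C: 644.47 kJ/s
Q = ΔH = 531.38 kJ/s = 531.38 kW
Heat supplied = 31883 kJ/min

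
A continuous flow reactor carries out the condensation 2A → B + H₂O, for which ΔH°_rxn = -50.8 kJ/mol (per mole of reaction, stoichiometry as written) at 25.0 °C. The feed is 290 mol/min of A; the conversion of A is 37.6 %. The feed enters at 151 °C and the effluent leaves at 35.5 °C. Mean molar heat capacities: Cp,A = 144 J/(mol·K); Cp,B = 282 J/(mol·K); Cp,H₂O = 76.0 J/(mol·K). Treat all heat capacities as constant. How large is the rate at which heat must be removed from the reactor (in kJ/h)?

Q_out = 453000 kJ/h

Extent of reaction ξ = 0.376 × 290 / 2 = 54.52 mol/min
Reaction term: ξ·ΔH°_rxn = 54.52 × -50.8 = -2769.6 kJ/min
Sensible, feed 151→25 °C: -5261.8 kJ/min
Outlet flows (mol/min): A 180.96, B 54.52, H₂O 54.52
Sensible, products 25→35.5 °C: 478.55 kJ/min
Q = ΔH = -7552.8 kJ/min = -125.88 kW
Heat removed = 453170 kJ/h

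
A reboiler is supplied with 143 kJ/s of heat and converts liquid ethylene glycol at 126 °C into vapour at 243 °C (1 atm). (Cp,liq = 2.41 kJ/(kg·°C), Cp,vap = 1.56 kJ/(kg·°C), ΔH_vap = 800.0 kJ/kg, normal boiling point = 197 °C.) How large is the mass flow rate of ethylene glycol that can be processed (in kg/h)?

ṁ = 494 kg/h

Δh = 2.41×(197−126) + 800.0 + 1.56×(243−197) = 1042.9 kJ/kg
Q = 143 kJ/s = 143 kJ/s = 514800 kJ/h
ṁ = Q/Δh = 514800 / 1042.9 = 493.64 kg/h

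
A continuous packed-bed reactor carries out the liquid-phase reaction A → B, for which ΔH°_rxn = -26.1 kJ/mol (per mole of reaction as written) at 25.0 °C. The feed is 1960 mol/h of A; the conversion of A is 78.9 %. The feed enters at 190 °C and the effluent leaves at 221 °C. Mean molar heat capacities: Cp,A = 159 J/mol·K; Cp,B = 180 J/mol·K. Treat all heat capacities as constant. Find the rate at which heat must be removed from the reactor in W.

Extent of reaction ξ = 0.789 × 1960 = 1546.4 mol/h
Reaction term: ξ·ΔH°_rxn = 1546.4 × -26.1 = -40362 kJ/h
Sensible, feed 190→25 °C: -51421 kJ/h
Outlet flows (mol/h): A 413.56, B 1546.4
Sensible, products 25→221 °C: 67447 kJ/h
Q = ΔH = -24336 kJ/h = -6.76 kW
Heat removed = 6760 W

Q_out = 6760 W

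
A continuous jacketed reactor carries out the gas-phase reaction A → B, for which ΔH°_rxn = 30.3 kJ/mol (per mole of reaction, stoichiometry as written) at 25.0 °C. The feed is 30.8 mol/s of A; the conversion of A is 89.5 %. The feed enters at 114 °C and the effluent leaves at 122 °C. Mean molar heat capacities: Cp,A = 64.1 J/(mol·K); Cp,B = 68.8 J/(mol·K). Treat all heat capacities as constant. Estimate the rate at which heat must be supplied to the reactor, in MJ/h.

Q_in = 3110 MJ/h

Extent of reaction ξ = 0.895 × 30.8 = 27.566 mol/s
Reaction term: ξ·ΔH°_rxn = 27.566 × 30.3 = 835.25 kJ/s
Sensible, feed 114→25 °C: -175.71 kJ/s
Outlet flows (mol/s): A 3.234, B 27.566
Sensible, products 25→122 °C: 204.07 kJ/s
Q = ΔH = 863.61 kJ/s = 863.61 kW
Heat supplied = 3109 MJ/h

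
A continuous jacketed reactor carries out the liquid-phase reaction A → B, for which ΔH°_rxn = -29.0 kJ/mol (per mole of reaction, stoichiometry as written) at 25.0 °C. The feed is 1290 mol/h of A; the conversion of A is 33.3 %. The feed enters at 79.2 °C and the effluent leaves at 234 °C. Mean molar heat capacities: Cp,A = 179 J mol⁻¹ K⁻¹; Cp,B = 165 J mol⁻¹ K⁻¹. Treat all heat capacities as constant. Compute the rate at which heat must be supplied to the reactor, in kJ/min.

Q_in = 367 kJ/min

Extent of reaction ξ = 0.333 × 1290 = 429.57 mol/h
Reaction term: ξ·ΔH°_rxn = 429.57 × -29.0 = -12458 kJ/h
Sensible, feed 79.2→25 °C: -12515 kJ/h
Outlet flows (mol/h): A 860.43, B 429.57
Sensible, products 25→234 °C: 47003 kJ/h
Q = ΔH = 22030 kJ/h = 6.1196 kW
Heat supplied = 367.17 kJ/min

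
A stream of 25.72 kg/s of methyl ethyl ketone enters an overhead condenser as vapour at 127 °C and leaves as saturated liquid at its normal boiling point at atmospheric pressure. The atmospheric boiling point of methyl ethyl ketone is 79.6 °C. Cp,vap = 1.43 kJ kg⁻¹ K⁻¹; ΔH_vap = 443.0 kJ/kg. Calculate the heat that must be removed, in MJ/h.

Q_c = 47300 MJ/h

vapour 127→79.6 °C: -67.782 kJ/kg
condensation at 79.6 °C: -443 kJ/kg
Δh = -67.782 + -443 = -510.78 kJ/kg
Q = ṁ·Δh = 25.72 kg/s × -510.78 kJ/kg = -13137 kJ/s
|Q| = 13137 kW = 47294 MJ/h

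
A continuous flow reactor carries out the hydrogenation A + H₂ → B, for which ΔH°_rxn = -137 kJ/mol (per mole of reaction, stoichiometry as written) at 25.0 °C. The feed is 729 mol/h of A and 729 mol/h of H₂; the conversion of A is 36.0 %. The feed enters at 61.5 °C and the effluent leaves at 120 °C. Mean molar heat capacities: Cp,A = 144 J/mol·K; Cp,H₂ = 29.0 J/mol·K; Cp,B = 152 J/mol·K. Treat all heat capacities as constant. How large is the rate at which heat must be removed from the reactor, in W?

Extent of reaction ξ = 0.360 × 729 = 262.44 mol/h
Reaction term: ξ·ΔH°_rxn = 262.44 × -137 = -35954 kJ/h
Sensible, feed 61.5→25 °C: -4603.3 kJ/h
Outlet flows (mol/h): A 466.56, H₂ 466.56, B 262.44
Sensible, products 25→120 °C: 11458 kJ/h
Q = ΔH = -29100 kJ/h = -8.0833 kW
Heat removed = 8083.3 W

Q_out = 8080 W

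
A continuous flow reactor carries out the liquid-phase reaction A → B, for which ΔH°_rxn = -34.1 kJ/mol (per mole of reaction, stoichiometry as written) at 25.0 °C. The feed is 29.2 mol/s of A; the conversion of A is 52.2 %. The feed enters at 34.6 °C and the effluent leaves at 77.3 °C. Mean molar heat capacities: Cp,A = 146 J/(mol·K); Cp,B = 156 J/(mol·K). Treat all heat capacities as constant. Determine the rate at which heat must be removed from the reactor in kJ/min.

Q_out = 19800 kJ/min

Extent of reaction ξ = 0.522 × 29.2 = 15.242 mol/s
Reaction term: ξ·ΔH°_rxn = 15.242 × -34.1 = -519.77 kJ/s
Sensible, feed 34.6→25 °C: -40.927 kJ/s
Outlet flows (mol/s): A 13.958, B 15.242
Sensible, products 25→77.3 °C: 230.94 kJ/s
Q = ΔH = -329.76 kJ/s = -329.76 kW
Heat removed = 19785 kJ/min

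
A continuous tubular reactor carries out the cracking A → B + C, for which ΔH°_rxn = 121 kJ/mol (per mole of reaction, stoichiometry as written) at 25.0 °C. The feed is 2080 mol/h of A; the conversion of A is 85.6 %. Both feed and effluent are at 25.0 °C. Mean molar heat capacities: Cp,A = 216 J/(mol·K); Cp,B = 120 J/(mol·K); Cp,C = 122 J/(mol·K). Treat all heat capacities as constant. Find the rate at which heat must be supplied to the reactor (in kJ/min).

Extent of reaction ξ = 0.856 × 2080 = 1780.5 mol/h
Reaction term: ξ·ΔH°_rxn = 1780.5 × 121 = 215440 kJ/h
Q = ΔH = 215440 kJ/h = 59.844 kW
Heat supplied = 3590.6 kJ/min

Q_in = 3590 kJ/min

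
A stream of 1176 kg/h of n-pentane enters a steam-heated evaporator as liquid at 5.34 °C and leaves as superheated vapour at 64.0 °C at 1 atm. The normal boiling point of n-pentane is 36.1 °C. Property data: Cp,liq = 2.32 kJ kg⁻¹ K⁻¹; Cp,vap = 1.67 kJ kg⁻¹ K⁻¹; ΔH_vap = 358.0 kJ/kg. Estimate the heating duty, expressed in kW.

Q = 155 kW

liquid 5.34→36.1 °C: 71.363 kJ/kg
vaporisation at 36.1 °C: 358 kJ/kg
vapour 36.1→64.0 °C: 46.593 kJ/kg
Δh = 71.363 + 358 + 46.593 = 475.96 kJ/kg
Q = ṁ·Δh = 1176 kg/h × 475.96 kJ/kg = 559720 kJ/h
|Q| = 155.48 kW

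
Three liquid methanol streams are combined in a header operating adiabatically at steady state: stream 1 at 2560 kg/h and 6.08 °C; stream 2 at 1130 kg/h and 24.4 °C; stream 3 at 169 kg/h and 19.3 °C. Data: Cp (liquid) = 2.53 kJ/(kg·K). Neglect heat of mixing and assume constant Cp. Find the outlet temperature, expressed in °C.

Adiabatic, steady state ⇒ Σ ṁᵢCp,ᵢ(T_out − Tᵢ) = 0
Σ ṁᵢCp,ᵢTᵢ = 2560×2.53×6.08 + 1130×2.53×24.4 + 169×2.53×19.3 = 117390
Σ ṁᵢCp,ᵢ = 2560×2.53 + 1130×2.53 + 169×2.53 = 9763.3
T_out = 117390 / 9763.3 = 12.023 °C

T_out = 12.0 °C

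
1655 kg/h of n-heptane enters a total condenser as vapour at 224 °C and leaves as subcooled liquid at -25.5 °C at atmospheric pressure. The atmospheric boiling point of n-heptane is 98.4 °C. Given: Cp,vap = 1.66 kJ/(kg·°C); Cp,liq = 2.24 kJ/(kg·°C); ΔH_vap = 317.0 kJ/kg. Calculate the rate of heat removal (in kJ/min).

Q_c = 22200 kJ/min

vapour 224→98.4 °C: -208.5 kJ/kg
condensation at 98.4 °C: -317 kJ/kg
liquid 98.4→-25.5 °C: -277.54 kJ/kg
Δh = -208.5 + -317 + -277.54 = -803.03 kJ/kg
Q = ṁ·Δh = 1655 kg/h × -803.03 kJ/kg = -1.329e+06 kJ/h
|Q| = 369.17 kW = 22150 kJ/min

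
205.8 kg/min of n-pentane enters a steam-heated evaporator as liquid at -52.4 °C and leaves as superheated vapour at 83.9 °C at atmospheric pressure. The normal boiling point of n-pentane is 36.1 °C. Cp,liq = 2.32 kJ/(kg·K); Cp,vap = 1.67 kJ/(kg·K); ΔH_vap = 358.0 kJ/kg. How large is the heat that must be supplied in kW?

Q = 2210 kW

liquid -52.4→36.1 °C: 205.32 kJ/kg
vaporisation at 36.1 °C: 358 kJ/kg
vapour 36.1→83.9 °C: 79.826 kJ/kg
Δh = 205.32 + 358 + 79.826 = 643.15 kJ/kg
Q = ṁ·Δh = 205.8 kg/min × 643.15 kJ/kg = 132360 kJ/min
|Q| = 2206 kW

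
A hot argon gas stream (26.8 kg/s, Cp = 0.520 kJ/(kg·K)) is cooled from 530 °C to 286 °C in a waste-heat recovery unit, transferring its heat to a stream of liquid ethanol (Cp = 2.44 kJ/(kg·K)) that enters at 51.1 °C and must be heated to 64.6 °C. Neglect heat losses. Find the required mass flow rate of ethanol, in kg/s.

Heat released by hot stream: Q = 26.8 × 0.520 × (530 − 286) = 3400.4 kJ/s
Energy balance on cold side (adiabatic exchanger): Q = ṁ_c·Cp_c·(T_c,out − T_c,in)
ṁ_c = 3400.4 / [2.44 × (64.6 − 51.1)] = 103.23 kg/s

ṁ_c = 103 kg/s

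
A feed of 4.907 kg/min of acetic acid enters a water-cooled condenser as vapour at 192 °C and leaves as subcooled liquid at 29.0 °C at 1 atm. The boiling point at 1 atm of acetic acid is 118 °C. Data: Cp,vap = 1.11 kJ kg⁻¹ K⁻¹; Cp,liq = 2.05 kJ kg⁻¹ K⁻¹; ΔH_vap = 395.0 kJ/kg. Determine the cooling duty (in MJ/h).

vapour 192→118 °C: -82.14 kJ/kg
condensation at 118 °C: -395 kJ/kg
liquid 118→29.0 °C: -182.45 kJ/kg
Δh = -82.14 + -395 + -182.45 = -659.59 kJ/kg
Q = ṁ·Δh = 4.907 kg/min × -659.59 kJ/kg = -3236.6 kJ/min
|Q| = 53.943 kW = 194.2 MJ/h

Q_c = 194 MJ/h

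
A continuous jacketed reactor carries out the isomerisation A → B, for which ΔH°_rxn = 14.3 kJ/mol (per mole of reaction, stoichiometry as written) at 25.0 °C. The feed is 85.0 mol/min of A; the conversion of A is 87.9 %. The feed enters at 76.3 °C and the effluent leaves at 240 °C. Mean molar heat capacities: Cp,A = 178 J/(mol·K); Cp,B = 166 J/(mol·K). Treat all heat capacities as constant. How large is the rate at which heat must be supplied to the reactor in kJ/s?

Extent of reaction ξ = 0.879 × 85.0 = 74.715 mol/min
Reaction term: ξ·ΔH°_rxn = 74.715 × 14.3 = 1068.4 kJ/min
Sensible, feed 76.3→25 °C: -776.17 kJ/min
Outlet flows (mol/min): A 10.285, B 74.715
Sensible, products 25→240 °C: 3060.2 kJ/min
Q = ΔH = 3352.4 kJ/min = 55.874 kW
Heat supplied = 55.874 kJ/s

Q_in = 55.9 kJ/s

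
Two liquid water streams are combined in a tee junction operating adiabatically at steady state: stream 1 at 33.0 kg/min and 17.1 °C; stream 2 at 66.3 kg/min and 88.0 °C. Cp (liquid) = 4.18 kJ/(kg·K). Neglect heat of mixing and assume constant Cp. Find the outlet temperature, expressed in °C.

T_out = 64.4 °C

No heat crosses the boundary, so H_out = H_in.
T_out = Σ ṁᵢCp,ᵢTᵢ / Σ ṁᵢCp,ᵢ
      = 26747 / 415.07 = 64.438 °C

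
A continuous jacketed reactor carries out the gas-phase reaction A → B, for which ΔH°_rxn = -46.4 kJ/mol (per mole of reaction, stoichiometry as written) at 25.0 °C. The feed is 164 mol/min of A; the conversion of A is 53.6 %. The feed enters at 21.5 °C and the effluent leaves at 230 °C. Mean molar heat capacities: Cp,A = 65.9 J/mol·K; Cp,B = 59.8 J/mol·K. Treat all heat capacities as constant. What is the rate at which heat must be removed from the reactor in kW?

Q_out = 32.3 kW

Extent of reaction ξ = 0.536 × 164 = 87.904 mol/min
Reaction term: ξ·ΔH°_rxn = 87.904 × -46.4 = -4078.7 kJ/min
Sensible, feed 21.5→25 °C: 37.827 kJ/min
Outlet flows (mol/min): A 76.096, B 87.904
Sensible, products 25→230 °C: 2105.6 kJ/min
Q = ΔH = -1935.3 kJ/min = -32.255 kW
Heat removed = 32.255 kW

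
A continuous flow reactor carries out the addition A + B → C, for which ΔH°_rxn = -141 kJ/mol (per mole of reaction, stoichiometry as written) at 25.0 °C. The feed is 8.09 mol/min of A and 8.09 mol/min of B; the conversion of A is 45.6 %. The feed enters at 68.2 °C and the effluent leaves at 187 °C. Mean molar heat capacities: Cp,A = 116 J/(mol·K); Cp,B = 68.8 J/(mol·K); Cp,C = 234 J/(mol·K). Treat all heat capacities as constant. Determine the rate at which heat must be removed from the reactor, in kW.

Extent of reaction ξ = 0.456 × 8.09 = 3.689 mol/min
Reaction term: ξ·ΔH°_rxn = 3.689 × -141 = -520.15 kJ/min
Sensible, feed 68.2→25 °C: -64.585 kJ/min
Outlet flows (mol/min): A 4.401, B 4.401, C 3.689
Sensible, products 25→187 °C: 271.6 kJ/min
Q = ΔH = -313.14 kJ/min = -5.219 kW
Heat removed = 5.219 kW

Q_out = 5.22 kW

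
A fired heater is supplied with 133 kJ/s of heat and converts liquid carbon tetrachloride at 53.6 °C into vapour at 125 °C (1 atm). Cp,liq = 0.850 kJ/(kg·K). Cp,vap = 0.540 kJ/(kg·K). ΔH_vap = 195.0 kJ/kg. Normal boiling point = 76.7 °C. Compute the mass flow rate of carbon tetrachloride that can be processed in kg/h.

Δh = 0.850×(76.7−53.6) + 195.0 + 0.540×(125−76.7) = 240.72 kJ/kg
Q = 133 kJ/s = 133 kJ/s = 478800 kJ/h
ṁ = Q/Δh = 478800 / 240.72 = 1989.1 kg/h

ṁ = 1990 kg/h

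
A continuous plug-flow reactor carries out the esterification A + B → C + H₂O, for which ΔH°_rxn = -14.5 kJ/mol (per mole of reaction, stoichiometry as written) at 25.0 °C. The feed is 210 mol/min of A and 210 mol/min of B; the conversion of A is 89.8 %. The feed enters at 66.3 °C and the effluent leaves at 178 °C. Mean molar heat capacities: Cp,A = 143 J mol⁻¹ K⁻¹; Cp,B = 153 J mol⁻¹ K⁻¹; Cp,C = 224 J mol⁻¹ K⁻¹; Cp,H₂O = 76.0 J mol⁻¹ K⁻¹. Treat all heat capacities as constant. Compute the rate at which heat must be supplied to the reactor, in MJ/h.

Extent of reaction ξ = 0.898 × 210 = 188.58 mol/min
Reaction term: ξ·ΔH°_rxn = 188.58 × -14.5 = -2734.4 kJ/min
Sensible, feed 66.3→25 °C: -2567.2 kJ/min
Outlet flows (mol/min): A 21.42, B 21.42, C 188.58, H₂O 188.58
Sensible, products 25→178 °C: 9625.9 kJ/min
Q = ΔH = 4324.3 kJ/min = 72.071 kW
Heat supplied = 259.46 MJ/h

Q_in = 259 MJ/h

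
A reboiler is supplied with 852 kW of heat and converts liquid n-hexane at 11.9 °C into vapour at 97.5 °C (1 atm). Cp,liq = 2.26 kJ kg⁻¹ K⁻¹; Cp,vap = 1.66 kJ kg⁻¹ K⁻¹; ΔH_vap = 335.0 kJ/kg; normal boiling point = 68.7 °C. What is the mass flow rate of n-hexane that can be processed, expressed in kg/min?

ṁ = 100 kg/min

Δh = 2.26×(68.7−11.9) + 335.0 + 1.66×(97.5−68.7) = 511.18 kJ/kg
Q = 852 kW = 852 kJ/s = 51120 kJ/min
ṁ = Q/Δh = 51120 / 511.18 = 100 kg/min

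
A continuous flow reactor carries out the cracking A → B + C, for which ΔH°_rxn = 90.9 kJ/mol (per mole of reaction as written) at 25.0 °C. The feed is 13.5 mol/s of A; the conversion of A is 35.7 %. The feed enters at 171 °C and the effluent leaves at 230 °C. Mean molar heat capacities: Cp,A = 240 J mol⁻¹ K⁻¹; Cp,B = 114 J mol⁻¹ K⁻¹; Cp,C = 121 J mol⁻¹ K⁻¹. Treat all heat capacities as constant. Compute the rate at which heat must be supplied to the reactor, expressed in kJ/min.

Q_in = 37500 kJ/min

Extent of reaction ξ = 0.357 × 13.5 = 4.8195 mol/s
Reaction term: ξ·ΔH°_rxn = 4.8195 × 90.9 = 438.09 kJ/s
Sensible, feed 171→25 °C: -473.04 kJ/s
Outlet flows (mol/s): A 8.6805, B 4.8195, C 4.8195
Sensible, products 25→230 °C: 659.26 kJ/s
Q = ΔH = 624.31 kJ/s = 624.31 kW
Heat supplied = 37459 kJ/min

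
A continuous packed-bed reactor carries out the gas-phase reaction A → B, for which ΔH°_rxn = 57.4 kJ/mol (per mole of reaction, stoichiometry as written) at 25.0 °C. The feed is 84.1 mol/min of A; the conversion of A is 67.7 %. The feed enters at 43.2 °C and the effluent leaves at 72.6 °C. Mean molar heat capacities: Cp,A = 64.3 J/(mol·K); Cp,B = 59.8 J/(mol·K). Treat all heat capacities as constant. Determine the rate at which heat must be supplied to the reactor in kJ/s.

Q_in = 56.9 kJ/s

Extent of reaction ξ = 0.677 × 84.1 = 56.936 mol/min
Reaction term: ξ·ΔH°_rxn = 56.936 × 57.4 = 3268.1 kJ/min
Sensible, feed 43.2→25 °C: -98.419 kJ/min
Outlet flows (mol/min): A 27.164, B 56.936
Sensible, products 25→72.6 °C: 245.21 kJ/min
Q = ΔH = 3414.9 kJ/min = 56.915 kW
Heat supplied = 56.915 kJ/s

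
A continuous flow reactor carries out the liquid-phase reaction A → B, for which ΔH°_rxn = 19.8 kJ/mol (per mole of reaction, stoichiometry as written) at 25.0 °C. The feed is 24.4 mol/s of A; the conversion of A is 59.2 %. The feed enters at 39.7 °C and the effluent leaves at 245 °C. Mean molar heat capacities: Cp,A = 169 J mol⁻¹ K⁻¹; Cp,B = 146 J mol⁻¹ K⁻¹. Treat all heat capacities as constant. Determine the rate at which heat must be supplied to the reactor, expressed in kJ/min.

Extent of reaction ξ = 0.592 × 24.4 = 14.445 mol/s
Reaction term: ξ·ΔH°_rxn = 14.445 × 19.8 = 286.01 kJ/s
Sensible, feed 39.7→25 °C: -60.617 kJ/s
Outlet flows (mol/s): A 9.9552, B 14.445
Sensible, products 25→245 °C: 834.1 kJ/s
Q = ΔH = 1059.5 kJ/s = 1059.5 kW
Heat supplied = 63569 kJ/min

Q_in = 63600 kJ/min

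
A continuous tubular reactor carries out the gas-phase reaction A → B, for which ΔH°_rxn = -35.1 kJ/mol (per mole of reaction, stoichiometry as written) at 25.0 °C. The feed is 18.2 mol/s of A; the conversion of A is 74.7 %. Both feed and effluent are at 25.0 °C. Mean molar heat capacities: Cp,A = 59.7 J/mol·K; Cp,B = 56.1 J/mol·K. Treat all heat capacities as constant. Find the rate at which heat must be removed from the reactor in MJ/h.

Extent of reaction ξ = 0.747 × 18.2 = 13.595 mol/s
Reaction term: ξ·ΔH°_rxn = 13.595 × -35.1 = -477.2 kJ/s
Q = ΔH = -477.2 kJ/s = -477.2 kW
Heat removed = 1717.9 MJ/h

Q_out = 1720 MJ/h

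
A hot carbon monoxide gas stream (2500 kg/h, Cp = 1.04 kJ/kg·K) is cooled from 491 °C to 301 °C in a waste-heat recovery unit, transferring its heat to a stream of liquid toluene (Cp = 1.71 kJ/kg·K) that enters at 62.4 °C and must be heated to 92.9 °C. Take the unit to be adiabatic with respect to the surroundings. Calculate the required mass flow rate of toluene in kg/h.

ṁ_c = 9470 kg/h

Heat released by hot stream: Q = 2500 × 1.04 × (491 − 301) = 494000 kJ/h
Energy balance on cold side (adiabatic exchanger): Q = ṁ_c·Cp_c·(T_c,out − T_c,in)
ṁ_c = 494000 / [1.71 × (92.9 − 62.4)] = 9471.8 kg/h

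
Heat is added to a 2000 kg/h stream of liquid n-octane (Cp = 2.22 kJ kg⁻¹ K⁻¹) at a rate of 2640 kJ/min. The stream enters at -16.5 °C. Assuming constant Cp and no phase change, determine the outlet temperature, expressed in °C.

T_out = 19.2 °C

Q = 2640 kJ/min = 158400 kJ/h
ΔT = Q/(ṁ·Cp) = 158400/(2000×2.22) = 35.676 K
T_out = -16.5 + 35.676 = 19.176 °C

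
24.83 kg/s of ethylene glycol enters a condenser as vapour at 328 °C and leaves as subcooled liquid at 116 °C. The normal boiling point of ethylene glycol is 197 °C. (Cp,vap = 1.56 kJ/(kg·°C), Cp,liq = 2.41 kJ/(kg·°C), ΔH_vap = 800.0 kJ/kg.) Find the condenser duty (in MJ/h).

vapour 328→197 °C: -204.36 kJ/kg
condensation at 197 °C: -800 kJ/kg
liquid 197→116 °C: -195.21 kJ/kg
Δh = -204.36 + -800 + -195.21 = -1199.6 kJ/kg
Q = ṁ·Δh = 24.83 kg/s × -1199.6 kJ/kg = -29785 kJ/s
|Q| = 29785 kW = 107230 MJ/h

Q_c = 107000 MJ/h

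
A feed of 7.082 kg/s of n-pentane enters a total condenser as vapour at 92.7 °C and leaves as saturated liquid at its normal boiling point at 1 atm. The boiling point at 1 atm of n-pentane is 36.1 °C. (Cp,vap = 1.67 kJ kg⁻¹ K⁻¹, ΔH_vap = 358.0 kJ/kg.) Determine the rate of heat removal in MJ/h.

Q_c = 11500 MJ/h

vapour 92.7→36.1 °C: -94.522 kJ/kg
condensation at 36.1 °C: -358 kJ/kg
Δh = -94.522 + -358 = -452.52 kJ/kg
Q = ṁ·Δh = 7.082 kg/s × -452.52 kJ/kg = -3204.8 kJ/s
|Q| = 3204.8 kW = 11537 MJ/h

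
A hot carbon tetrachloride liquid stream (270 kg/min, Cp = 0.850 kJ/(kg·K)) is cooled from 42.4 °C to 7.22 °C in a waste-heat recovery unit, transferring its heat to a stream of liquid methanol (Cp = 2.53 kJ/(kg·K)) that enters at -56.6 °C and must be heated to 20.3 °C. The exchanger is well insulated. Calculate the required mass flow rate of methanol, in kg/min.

Heat released by hot stream: Q = 270 × 0.850 × (42.4 − 7.22) = 8073.8 kJ/min
Energy balance on cold side (adiabatic exchanger): Q = ṁ_c·Cp_c·(T_c,out − T_c,in)
ṁ_c = 8073.8 / [2.53 × (20.3 − -56.6)] = 41.498 kg/min

ṁ_c = 41.5 kg/min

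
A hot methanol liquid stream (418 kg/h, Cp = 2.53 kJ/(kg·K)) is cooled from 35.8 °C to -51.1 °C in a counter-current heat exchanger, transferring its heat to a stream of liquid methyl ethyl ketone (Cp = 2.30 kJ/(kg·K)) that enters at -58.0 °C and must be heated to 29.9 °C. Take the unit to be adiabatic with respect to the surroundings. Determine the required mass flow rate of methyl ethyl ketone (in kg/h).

Heat released by hot stream: Q = 418 × 2.53 × (35.8 − -51.1) = 91900 kJ/h
Energy balance on cold side (adiabatic exchanger): Q = ṁ_c·Cp_c·(T_c,out − T_c,in)
ṁ_c = 91900 / [2.30 × (29.9 − -58.0)] = 454.57 kg/h

ṁ_c = 455 kg/h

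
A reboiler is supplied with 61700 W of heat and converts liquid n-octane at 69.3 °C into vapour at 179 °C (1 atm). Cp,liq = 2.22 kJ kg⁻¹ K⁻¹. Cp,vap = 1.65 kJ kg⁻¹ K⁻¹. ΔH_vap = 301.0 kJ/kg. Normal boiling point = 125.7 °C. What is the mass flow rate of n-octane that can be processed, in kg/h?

ṁ = 432 kg/h

Δh = 2.22×(125.7−69.3) + 301.0 + 1.65×(179−125.7) = 514.15 kJ/kg
Q = 61700 W = 61.7 kJ/s = 222120 kJ/h
ṁ = Q/Δh = 222120 / 514.15 = 432.01 kg/h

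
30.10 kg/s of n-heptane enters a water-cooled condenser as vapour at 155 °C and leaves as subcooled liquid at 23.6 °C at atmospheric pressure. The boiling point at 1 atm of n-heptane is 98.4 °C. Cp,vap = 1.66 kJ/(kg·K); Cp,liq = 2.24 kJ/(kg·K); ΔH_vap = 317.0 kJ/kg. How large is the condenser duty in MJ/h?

Q_c = 62700 MJ/h

vapour 155→98.4 °C: -93.956 kJ/kg
condensation at 98.4 °C: -317 kJ/kg
liquid 98.4→23.6 °C: -167.55 kJ/kg
Δh = -93.956 + -317 + -167.55 = -578.51 kJ/kg
Q = ṁ·Δh = 30.10 kg/s × -578.51 kJ/kg = -17413 kJ/s
|Q| = 17413 kW = 62687 MJ/h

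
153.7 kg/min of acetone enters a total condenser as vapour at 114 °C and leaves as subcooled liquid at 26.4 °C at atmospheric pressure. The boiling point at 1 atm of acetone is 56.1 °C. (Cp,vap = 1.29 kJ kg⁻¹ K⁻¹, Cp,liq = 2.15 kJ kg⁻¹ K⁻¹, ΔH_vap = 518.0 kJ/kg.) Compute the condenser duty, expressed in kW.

Q_c = 1680 kW

vapour 114→56.1 °C: -74.691 kJ/kg
condensation at 56.1 °C: -518 kJ/kg
liquid 56.1→26.4 °C: -63.855 kJ/kg
Δh = -74.691 + -518 + -63.855 = -656.55 kJ/kg
Q = ṁ·Δh = 153.7 kg/min × -656.55 kJ/kg = -100910 kJ/min
|Q| = 1681.9 kW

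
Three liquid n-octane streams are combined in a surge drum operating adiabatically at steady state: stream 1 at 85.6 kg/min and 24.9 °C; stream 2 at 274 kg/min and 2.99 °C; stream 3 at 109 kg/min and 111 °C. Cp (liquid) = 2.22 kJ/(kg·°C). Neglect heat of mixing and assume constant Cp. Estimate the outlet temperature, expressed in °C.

No heat crosses the boundary, so H_out = H_in.
Σ ṁᵢCp,ᵢTᵢ = 85.6×2.22×24.9 + 274×2.22×2.99 + 109×2.22×111 = 33410
Σ ṁᵢCp,ᵢ = 85.6×2.22 + 274×2.22 + 109×2.22 = 1040.3
T_out = 33410 / 1040.3 = 32.116 °C

T_out = 32.1 °C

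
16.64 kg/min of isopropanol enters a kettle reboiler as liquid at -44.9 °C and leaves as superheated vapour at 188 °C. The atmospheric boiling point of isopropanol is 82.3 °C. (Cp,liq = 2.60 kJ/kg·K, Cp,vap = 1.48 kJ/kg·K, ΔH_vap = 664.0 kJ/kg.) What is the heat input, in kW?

Q = 319 kW

liquid -44.9→82.3 °C: 330.72 kJ/kg
vaporisation at 82.3 °C: 664 kJ/kg
vapour 82.3→188 °C: 156.44 kJ/kg
Δh = 330.72 + 664 + 156.44 = 1151.2 kJ/kg
Q = ṁ·Δh = 16.64 kg/min × 1151.2 kJ/kg = 19155 kJ/min
|Q| = 319.25 kW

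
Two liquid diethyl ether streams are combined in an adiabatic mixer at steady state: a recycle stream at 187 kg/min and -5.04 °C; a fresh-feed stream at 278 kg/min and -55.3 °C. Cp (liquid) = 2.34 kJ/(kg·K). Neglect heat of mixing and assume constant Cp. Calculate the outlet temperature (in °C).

T_out = -35.1 °C

Adiabatic, steady state ⇒ Σ ṁᵢCp,ᵢ(T_out − Tᵢ) = 0
Σ ṁᵢCp,ᵢTᵢ = 187×2.34×-5.04 + 278×2.34×-55.3 = -38179
Σ ṁᵢCp,ᵢ = 187×2.34 + 278×2.34 = 1088.1
T_out = -38179 / 1088.1 = -35.088 °C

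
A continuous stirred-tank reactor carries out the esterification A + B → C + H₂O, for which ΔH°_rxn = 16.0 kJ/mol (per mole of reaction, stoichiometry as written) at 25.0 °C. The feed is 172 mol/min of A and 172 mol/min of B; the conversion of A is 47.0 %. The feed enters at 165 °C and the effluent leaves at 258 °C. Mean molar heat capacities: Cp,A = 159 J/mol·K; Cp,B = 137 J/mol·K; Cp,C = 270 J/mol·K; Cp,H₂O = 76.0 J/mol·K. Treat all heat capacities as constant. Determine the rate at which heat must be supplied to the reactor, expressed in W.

Extent of reaction ξ = 0.470 × 172 = 80.84 mol/min
Reaction term: ξ·ΔH°_rxn = 80.84 × 16.0 = 1293.4 kJ/min
Sensible, feed 165→25 °C: -7127.7 kJ/min
Outlet flows (mol/min): A 91.16, B 91.16, C 80.84, H₂O 80.84
Sensible, products 25→258 °C: 12804 kJ/min
Q = ΔH = 6970 kJ/min = 116.17 kW
Heat supplied = 116170 W

Q_in = 116000 W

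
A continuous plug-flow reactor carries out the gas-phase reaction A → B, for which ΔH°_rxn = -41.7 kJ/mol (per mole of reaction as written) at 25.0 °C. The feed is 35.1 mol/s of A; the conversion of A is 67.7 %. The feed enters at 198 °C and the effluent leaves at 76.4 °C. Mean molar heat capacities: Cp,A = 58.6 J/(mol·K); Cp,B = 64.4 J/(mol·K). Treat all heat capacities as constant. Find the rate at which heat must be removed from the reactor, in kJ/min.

Extent of reaction ξ = 0.677 × 35.1 = 23.763 mol/s
Reaction term: ξ·ΔH°_rxn = 23.763 × -41.7 = -990.9 kJ/s
Sensible, feed 198→25 °C: -355.84 kJ/s
Outlet flows (mol/s): A 11.337, B 23.763
Sensible, products 25→76.4 °C: 112.81 kJ/s
Q = ΔH = -1233.9 kJ/s = -1233.9 kW
Heat removed = 74036 kJ/min

Q_out = 74000 kJ/min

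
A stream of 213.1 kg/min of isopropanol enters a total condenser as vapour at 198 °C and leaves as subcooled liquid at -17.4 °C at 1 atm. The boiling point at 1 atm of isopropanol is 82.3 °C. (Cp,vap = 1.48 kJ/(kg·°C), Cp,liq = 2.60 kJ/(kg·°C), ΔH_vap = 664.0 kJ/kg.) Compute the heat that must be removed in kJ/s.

Q_c = 3890 kJ/s

vapour 198→82.3 °C: -171.24 kJ/kg
condensation at 82.3 °C: -664 kJ/kg
liquid 82.3→-17.4 °C: -259.22 kJ/kg
Δh = -171.24 + -664 + -259.22 = -1094.5 kJ/kg
Q = ṁ·Δh = 213.1 kg/min × -1094.5 kJ/kg = -233230 kJ/min
|Q| = 3887.1 kW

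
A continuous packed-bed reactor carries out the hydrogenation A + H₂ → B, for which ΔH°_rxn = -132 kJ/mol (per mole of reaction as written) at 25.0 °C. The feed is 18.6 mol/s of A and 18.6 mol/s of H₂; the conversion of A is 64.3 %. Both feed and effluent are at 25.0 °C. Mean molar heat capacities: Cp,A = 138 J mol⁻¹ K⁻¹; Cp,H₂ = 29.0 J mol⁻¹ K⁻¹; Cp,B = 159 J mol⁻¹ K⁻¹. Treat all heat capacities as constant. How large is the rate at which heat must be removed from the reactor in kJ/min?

Extent of reaction ξ = 0.643 × 18.6 = 11.96 mol/s
Reaction term: ξ·ΔH°_rxn = 11.96 × -132 = -1578.7 kJ/s
Q = ΔH = -1578.7 kJ/s = -1578.7 kW
Heat removed = 94722 kJ/min

Q_out = 94700 kJ/min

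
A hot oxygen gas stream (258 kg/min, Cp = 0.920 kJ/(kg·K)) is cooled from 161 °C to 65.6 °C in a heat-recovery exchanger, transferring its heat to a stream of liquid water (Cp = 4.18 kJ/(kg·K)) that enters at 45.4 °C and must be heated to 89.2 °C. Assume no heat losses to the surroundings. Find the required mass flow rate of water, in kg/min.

ṁ_c = 124 kg/min

Heat released by hot stream: Q = 258 × 0.920 × (161 − 65.6) = 22644 kJ/min
Energy balance on cold side (adiabatic exchanger): Q = ṁ_c·Cp_c·(T_c,out − T_c,in)
ṁ_c = 22644 / [4.18 × (89.2 − 45.4)] = 123.68 kg/min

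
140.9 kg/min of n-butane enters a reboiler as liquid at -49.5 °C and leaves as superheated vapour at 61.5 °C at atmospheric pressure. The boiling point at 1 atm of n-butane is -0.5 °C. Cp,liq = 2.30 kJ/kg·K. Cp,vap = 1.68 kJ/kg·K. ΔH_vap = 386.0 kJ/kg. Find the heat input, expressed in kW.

liquid -49.5→-0.5 °C: 112.7 kJ/kg
vaporisation at -0.5 °C: 386 kJ/kg
vapour -0.5→61.5 °C: 104.16 kJ/kg
Δh = 112.7 + 386 + 104.16 = 602.86 kJ/kg
Q = ṁ·Δh = 140.9 kg/min × 602.86 kJ/kg = 84943 kJ/min
|Q| = 1415.7 kW

Q = 1420 kW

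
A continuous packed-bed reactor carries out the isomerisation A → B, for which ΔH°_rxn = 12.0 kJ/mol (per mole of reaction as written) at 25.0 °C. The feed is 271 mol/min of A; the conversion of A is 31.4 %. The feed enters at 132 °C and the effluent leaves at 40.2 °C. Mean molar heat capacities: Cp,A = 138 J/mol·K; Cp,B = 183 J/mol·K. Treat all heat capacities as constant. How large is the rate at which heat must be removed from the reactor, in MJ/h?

Extent of reaction ξ = 0.314 × 271 = 85.094 mol/min
Reaction term: ξ·ΔH°_rxn = 85.094 × 12.0 = 1021.1 kJ/min
Sensible, feed 132→25 °C: -4001.6 kJ/min
Outlet flows (mol/min): A 185.91, B 85.094
Sensible, products 25→40.2 °C: 626.65 kJ/min
Q = ΔH = -2353.8 kJ/min = -39.23 kW
Heat removed = 141.23 MJ/h

Q_out = 141 MJ/h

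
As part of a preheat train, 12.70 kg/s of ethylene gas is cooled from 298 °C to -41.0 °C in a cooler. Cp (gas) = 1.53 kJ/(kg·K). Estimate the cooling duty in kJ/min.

Q_c = 395000 kJ/min

Q = ṁ·Cp·ΔT = 12.70 × 1.53 × (-41.0 − 298) = -6587.1 kJ/s
Cooling duty = 395230 kJ/min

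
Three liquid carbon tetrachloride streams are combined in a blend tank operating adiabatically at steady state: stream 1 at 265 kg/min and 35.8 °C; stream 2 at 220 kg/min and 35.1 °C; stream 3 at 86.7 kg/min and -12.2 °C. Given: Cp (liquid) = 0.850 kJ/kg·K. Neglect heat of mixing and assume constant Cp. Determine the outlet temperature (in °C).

Energy balance with Q = 0: Σ ṁᵢCp,ᵢ(T_out − Tᵢ) = 0
T_out = Σ ṁᵢCp,ᵢTᵢ / Σ ṁᵢCp,ᵢ
      = 13729 / 485.94 = 28.251 °C

T_out = 28.3 °C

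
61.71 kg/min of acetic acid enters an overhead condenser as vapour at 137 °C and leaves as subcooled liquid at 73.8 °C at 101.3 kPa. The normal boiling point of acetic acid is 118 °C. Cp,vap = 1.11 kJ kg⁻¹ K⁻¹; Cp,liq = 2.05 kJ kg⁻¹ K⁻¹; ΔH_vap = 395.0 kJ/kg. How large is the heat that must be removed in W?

vapour 137→118 °C: -21.09 kJ/kg
condensation at 118 °C: -395 kJ/kg
liquid 118→73.8 °C: -90.61 kJ/kg
Δh = -21.09 + -395 + -90.61 = -506.7 kJ/kg
Q = ṁ·Δh = 61.71 kg/min × -506.7 kJ/kg = -31268 kJ/min
|Q| = 521.14 kW = 521140 W

Q_c = 521000 W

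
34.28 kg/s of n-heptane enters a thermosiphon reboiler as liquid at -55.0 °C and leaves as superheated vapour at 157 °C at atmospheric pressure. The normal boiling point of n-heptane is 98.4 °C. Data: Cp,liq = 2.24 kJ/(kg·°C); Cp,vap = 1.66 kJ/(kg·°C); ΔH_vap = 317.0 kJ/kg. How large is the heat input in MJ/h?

liquid -55.0→98.4 °C: 343.62 kJ/kg
vaporisation at 98.4 °C: 317 kJ/kg
vapour 98.4→157 °C: 97.276 kJ/kg
Δh = 343.62 + 317 + 97.276 = 757.89 kJ/kg
Q = ṁ·Δh = 34.28 kg/s × 757.89 kJ/kg = 25981 kJ/s
|Q| = 25981 kW = 93530 MJ/h

Q = 93500 MJ/h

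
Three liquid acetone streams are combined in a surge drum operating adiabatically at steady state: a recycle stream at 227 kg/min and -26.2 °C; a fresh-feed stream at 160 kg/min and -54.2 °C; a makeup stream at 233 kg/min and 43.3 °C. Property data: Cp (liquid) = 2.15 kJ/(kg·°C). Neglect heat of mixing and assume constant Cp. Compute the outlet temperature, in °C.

T_out = -7.31 °C

No heat crosses the boundary, so H_out = H_in.
Σ ṁᵢCp,ᵢTᵢ = 227×2.15×-26.2 + 160×2.15×-54.2 + 233×2.15×43.3 = -9740.6
Σ ṁᵢCp,ᵢ = 227×2.15 + 160×2.15 + 233×2.15 = 1333
T_out = -9740.6 / 1333 = -7.3073 °C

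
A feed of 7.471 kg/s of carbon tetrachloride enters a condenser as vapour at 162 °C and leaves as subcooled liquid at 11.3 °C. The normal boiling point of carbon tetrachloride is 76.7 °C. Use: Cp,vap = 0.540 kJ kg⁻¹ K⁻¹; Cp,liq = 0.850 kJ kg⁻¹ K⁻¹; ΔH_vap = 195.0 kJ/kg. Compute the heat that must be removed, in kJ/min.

vapour 162→76.7 °C: -46.062 kJ/kg
condensation at 76.7 °C: -195 kJ/kg
liquid 76.7→11.3 °C: -55.59 kJ/kg
Δh = -46.062 + -195 + -55.59 = -296.65 kJ/kg
Q = ṁ·Δh = 7.471 kg/s × -296.65 kJ/kg = -2216.3 kJ/s
|Q| = 2216.3 kW = 132980 kJ/min

Q_c = 133000 kJ/min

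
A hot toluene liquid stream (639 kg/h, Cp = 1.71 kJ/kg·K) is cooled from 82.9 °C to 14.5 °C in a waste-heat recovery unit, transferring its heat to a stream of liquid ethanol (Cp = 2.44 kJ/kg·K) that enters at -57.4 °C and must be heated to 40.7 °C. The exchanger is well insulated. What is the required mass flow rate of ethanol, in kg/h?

ṁ_c = 312 kg/h

Heat released by hot stream: Q = 639 × 1.71 × (82.9 − 14.5) = 74740 kJ/h
Energy balance on cold side (adiabatic exchanger): Q = ṁ_c·Cp_c·(T_c,out − T_c,in)
ṁ_c = 74740 / [2.44 × (40.7 − -57.4)] = 312.24 kg/h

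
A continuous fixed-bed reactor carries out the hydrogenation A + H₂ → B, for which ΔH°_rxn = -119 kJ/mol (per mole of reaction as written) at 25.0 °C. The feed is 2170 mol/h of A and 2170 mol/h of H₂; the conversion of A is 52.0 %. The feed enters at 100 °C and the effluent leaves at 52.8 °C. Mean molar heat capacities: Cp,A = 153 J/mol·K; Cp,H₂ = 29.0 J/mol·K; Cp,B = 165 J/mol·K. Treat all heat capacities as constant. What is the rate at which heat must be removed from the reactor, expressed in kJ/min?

Extent of reaction ξ = 0.520 × 2170 = 1128.4 mol/h
Reaction term: ξ·ΔH°_rxn = 1128.4 × -119 = -134280 kJ/h
Sensible, feed 100→25 °C: -29620 kJ/h
Outlet flows (mol/h): A 1041.6, H₂ 1041.6, B 1128.4
Sensible, products 25→52.8 °C: 10446 kJ/h
Q = ΔH = -153450 kJ/h = -42.626 kW
Heat removed = 2557.6 kJ/min

Q_out = 2560 kJ/min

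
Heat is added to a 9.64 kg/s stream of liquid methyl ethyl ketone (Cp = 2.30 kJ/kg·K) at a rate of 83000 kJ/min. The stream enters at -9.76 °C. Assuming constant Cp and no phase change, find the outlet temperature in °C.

Q = 83000 kJ/min = 1383.3 kJ/s
ΔT = Q/(ṁ·Cp) = 1383.3/(9.64×2.30) = 62.391 K
T_out = -9.76 + 62.391 = 52.631 °C

T_out = 52.6 °C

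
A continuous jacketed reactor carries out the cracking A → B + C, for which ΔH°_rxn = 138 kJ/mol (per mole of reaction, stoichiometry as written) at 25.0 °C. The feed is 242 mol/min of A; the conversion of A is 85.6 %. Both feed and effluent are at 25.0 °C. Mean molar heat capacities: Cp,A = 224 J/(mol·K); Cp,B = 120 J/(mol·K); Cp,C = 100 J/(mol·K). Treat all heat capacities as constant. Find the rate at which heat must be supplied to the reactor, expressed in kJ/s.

Extent of reaction ξ = 0.856 × 242 = 207.15 mol/min
Reaction term: ξ·ΔH°_rxn = 207.15 × 138 = 28587 kJ/min
Q = ΔH = 28587 kJ/min = 476.45 kW
Heat supplied = 476.45 kJ/s

Q_in = 476 kJ/s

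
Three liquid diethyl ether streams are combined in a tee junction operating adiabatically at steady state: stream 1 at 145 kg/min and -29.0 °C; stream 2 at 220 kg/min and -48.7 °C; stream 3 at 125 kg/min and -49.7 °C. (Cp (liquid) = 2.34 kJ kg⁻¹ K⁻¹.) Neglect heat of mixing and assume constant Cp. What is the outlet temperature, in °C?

Adiabatic, steady state ⇒ Σ ṁᵢCp,ᵢ(T_out − Tᵢ) = 0
Σ ṁᵢCp,ᵢTᵢ = 145×2.34×-29.0 + 220×2.34×-48.7 + 125×2.34×-49.7 = -49448
Σ ṁᵢCp,ᵢ = 145×2.34 + 220×2.34 + 125×2.34 = 1146.6
T_out = -49448 / 1146.6 = -43.126 °C

T_out = -43.1 °C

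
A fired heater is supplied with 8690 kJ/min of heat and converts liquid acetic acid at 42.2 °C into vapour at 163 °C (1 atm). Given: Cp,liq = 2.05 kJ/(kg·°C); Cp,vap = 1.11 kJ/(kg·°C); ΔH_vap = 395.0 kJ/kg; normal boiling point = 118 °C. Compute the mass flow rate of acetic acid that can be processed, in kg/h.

ṁ = 869 kg/h

Δh = 2.05×(118−42.2) + 395.0 + 1.11×(163−118) = 600.34 kJ/kg
Q = 8690 kJ/min = 144.83 kJ/s = 521400 kJ/h
ṁ = Q/Δh = 521400 / 600.34 = 868.51 kg/h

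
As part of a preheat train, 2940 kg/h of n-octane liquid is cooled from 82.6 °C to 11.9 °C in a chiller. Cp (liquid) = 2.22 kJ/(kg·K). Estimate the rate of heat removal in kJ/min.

Q_c = 7690 kJ/min

Q = ṁ·Cp·ΔT = 2940 × 2.22 × (11.9 − 82.6) = -461440 kJ/h
Converting: 461440 / 3600 s = 128.18 kW
Cooling duty = 7690.7 kJ/min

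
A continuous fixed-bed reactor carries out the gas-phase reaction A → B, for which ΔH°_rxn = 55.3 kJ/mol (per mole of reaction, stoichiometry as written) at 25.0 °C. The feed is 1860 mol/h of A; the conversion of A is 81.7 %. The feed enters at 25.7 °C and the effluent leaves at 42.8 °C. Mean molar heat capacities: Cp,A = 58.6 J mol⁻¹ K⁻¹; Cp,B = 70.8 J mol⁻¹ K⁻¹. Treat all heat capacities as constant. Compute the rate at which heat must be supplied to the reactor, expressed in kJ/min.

Q_in = 1440 kJ/min

Extent of reaction ξ = 0.817 × 1860 = 1519.6 mol/h
Reaction term: ξ·ΔH°_rxn = 1519.6 × 55.3 = 84035 kJ/h
Sensible, feed 25.7→25 °C: -76.297 kJ/h
Outlet flows (mol/h): A 340.38, B 1519.6
Sensible, products 25→42.8 °C: 2270.1 kJ/h
Q = ΔH = 86229 kJ/h = 23.952 kW
Heat supplied = 1437.1 kJ/min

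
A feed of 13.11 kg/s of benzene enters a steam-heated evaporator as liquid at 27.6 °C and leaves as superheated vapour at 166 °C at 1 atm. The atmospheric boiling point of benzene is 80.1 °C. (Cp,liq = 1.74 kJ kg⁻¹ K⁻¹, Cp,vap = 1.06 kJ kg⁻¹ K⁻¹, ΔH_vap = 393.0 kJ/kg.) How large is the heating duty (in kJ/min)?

liquid 27.6→80.1 °C: 91.35 kJ/kg
vaporisation at 80.1 °C: 393 kJ/kg
vapour 80.1→166 °C: 91.054 kJ/kg
Δh = 91.35 + 393 + 91.054 = 575.4 kJ/kg
Q = ṁ·Δh = 13.11 kg/s × 575.4 kJ/kg = 7543.5 kJ/s
|Q| = 7543.5 kW = 452610 kJ/min

Q = 453000 kJ/min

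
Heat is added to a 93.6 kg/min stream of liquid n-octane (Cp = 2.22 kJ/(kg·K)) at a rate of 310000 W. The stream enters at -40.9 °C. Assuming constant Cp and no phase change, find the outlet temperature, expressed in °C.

T_out = 48.6 °C

Q = 310000 W = 18600 kJ/min
ΔT = Q/(ṁ·Cp) = 18600/(93.6×2.22) = 89.513 K
T_out = -40.9 + 89.513 = 48.613 °C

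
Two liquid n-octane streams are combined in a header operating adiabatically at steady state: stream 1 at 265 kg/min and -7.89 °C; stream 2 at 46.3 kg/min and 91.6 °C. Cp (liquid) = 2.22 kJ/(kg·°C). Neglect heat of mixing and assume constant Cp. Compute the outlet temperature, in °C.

T_out = 6.91 °C

Energy balance with Q = 0: Σ ṁᵢCp,ᵢ(T_out − Tᵢ) = 0
T_out = Σ ṁᵢCp,ᵢTᵢ / Σ ṁᵢCp,ᵢ
      = 4773.5 / 691.09 = 6.9073 °C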